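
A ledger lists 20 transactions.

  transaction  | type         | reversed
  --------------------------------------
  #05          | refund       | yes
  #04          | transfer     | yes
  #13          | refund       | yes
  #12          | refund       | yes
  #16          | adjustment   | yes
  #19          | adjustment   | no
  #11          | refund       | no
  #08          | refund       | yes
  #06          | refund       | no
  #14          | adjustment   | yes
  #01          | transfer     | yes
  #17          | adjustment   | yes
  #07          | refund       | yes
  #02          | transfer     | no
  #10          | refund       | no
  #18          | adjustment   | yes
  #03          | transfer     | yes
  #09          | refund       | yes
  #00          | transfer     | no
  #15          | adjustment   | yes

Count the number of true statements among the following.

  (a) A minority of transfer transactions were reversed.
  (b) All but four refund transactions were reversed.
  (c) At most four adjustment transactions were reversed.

(a) transfer: |A| = 5, |A ∩ B| = 3; needs |A ∩ B| < |A ∖ B| — false.
(b) refund: |A| = 9, |A ∩ B| = 6; needs |A ∖ B| = 4 — false.
(c) adjustment: |A| = 6, |A ∩ B| = 5; needs |A ∩ B| ≤ 4 — false.

0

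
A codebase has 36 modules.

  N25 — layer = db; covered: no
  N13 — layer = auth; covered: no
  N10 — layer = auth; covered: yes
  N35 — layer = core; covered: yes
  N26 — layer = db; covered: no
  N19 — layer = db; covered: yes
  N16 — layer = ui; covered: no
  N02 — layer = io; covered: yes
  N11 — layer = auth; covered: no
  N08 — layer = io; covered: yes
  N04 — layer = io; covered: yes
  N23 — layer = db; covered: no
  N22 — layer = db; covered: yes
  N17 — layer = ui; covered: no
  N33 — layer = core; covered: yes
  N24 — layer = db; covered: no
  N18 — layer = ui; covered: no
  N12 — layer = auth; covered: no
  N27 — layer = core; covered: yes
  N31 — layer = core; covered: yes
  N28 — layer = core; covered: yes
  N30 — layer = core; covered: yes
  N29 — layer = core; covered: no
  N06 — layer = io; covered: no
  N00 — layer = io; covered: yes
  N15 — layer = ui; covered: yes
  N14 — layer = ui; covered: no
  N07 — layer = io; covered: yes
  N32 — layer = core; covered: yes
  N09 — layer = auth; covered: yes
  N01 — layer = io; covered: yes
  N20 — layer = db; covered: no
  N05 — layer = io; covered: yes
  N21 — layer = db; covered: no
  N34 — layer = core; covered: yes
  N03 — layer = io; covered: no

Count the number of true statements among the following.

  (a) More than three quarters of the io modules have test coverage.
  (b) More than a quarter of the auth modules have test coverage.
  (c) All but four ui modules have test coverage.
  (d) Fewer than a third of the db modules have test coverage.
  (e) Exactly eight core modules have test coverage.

(a) io: |A| = 9, |A ∩ B| = 7; needs |A ∩ B| / |A| > 3/4 — true.
(b) auth: |A| = 5, |A ∩ B| = 2; needs |A ∩ B| / |A| > 1/4 — true.
(c) ui: |A| = 5, |A ∩ B| = 1; needs |A ∖ B| = 4 — true.
(d) db: |A| = 8, |A ∩ B| = 2; needs |A ∩ B| / |A| < 1/3 — true.
(e) core: |A| = 9, |A ∩ B| = 8; needs |A ∩ B| = 8 — true.

5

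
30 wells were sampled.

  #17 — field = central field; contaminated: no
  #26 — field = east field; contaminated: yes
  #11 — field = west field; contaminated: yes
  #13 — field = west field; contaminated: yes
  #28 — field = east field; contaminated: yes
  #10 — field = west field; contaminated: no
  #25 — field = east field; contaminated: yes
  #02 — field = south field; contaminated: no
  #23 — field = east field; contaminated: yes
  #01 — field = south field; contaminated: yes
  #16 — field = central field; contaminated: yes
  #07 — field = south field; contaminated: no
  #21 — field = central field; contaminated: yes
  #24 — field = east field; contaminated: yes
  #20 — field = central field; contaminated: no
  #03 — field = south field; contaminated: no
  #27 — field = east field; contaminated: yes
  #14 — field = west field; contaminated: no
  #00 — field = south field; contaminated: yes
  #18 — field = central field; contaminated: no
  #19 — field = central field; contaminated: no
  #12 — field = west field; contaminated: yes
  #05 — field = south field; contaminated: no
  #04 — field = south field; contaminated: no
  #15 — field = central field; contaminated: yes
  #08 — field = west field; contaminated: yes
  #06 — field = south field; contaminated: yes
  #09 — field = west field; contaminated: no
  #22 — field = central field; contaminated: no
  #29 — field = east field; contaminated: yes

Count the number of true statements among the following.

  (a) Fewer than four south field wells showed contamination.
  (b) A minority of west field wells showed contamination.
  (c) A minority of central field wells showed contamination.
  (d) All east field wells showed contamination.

3

(a) south field: |A| = 8, |A ∩ B| = 3; needs |A ∩ B| < 4 — true.
(b) west field: |A| = 7, |A ∩ B| = 4; needs |A ∩ B| < |A ∖ B| — false.
(c) central field: |A| = 8, |A ∩ B| = 3; needs |A ∩ B| < |A ∖ B| — true.
(d) east field: |A| = 7, |A ∩ B| = 7; needs A ⊆ B, i.e. every element of A is in B (|A ∖ B| = 0) — true.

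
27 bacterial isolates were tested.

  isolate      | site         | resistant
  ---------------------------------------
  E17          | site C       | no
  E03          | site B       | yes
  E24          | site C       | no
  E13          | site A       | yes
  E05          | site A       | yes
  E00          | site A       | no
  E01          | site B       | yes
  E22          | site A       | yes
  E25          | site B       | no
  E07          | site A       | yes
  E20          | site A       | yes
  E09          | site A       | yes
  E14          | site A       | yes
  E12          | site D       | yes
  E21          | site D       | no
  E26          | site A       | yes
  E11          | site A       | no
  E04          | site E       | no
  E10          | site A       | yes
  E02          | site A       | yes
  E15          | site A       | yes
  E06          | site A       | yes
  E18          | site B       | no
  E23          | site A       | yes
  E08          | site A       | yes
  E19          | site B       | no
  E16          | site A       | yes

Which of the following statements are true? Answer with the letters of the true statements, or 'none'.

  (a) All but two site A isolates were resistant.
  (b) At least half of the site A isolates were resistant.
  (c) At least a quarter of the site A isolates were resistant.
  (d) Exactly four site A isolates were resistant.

(a), (b), (c)

|A| = 17, |A ∩ B| = 15, |A ∖ B| = 2.
(a) |A ∖ B| = 2: holds.
(b) |A ∩ B| ≥ |A ∖ B|: holds.
(c) |A ∩ B| / |A| ≥ 1/4: holds.
(d) |A ∩ B| = 4: fails.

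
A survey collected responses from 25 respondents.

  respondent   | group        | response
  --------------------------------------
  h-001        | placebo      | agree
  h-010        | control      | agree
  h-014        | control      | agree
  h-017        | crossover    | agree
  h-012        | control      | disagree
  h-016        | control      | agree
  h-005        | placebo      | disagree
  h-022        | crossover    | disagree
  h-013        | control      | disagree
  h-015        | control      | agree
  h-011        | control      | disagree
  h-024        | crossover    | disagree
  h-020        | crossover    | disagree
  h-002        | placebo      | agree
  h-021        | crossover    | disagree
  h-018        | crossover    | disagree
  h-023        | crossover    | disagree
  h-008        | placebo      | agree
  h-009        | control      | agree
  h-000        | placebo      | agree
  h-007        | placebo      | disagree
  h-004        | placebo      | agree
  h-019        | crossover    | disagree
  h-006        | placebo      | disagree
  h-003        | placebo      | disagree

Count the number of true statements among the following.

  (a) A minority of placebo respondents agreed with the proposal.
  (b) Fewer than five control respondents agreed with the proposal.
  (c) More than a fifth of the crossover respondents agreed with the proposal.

(a) placebo: |A| = 9, |A ∩ B| = 5; needs |A ∩ B| < |A ∖ B| — false.
(b) control: |A| = 8, |A ∩ B| = 5; needs |A ∩ B| < 5 — false.
(c) crossover: |A| = 8, |A ∩ B| = 1; needs |A ∩ B| / |A| > 1/5 — false.

0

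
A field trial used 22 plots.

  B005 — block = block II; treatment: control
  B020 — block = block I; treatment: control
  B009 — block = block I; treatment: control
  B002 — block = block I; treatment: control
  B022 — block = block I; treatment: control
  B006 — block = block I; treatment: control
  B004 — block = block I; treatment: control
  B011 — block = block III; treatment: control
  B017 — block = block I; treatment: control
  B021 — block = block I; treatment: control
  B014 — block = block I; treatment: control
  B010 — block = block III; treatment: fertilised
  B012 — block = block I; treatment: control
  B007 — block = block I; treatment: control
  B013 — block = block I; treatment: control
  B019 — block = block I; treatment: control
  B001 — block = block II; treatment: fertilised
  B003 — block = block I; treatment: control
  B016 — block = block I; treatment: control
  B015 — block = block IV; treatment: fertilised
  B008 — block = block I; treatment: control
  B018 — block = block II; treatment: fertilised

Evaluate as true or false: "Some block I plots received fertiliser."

False

Truth condition: A ∩ B ≠ ∅ (|A ∩ B| ≥ 1).
|A| = 16, |A ∩ B| = 0, |A ∖ B| = 16.
So the statement is false.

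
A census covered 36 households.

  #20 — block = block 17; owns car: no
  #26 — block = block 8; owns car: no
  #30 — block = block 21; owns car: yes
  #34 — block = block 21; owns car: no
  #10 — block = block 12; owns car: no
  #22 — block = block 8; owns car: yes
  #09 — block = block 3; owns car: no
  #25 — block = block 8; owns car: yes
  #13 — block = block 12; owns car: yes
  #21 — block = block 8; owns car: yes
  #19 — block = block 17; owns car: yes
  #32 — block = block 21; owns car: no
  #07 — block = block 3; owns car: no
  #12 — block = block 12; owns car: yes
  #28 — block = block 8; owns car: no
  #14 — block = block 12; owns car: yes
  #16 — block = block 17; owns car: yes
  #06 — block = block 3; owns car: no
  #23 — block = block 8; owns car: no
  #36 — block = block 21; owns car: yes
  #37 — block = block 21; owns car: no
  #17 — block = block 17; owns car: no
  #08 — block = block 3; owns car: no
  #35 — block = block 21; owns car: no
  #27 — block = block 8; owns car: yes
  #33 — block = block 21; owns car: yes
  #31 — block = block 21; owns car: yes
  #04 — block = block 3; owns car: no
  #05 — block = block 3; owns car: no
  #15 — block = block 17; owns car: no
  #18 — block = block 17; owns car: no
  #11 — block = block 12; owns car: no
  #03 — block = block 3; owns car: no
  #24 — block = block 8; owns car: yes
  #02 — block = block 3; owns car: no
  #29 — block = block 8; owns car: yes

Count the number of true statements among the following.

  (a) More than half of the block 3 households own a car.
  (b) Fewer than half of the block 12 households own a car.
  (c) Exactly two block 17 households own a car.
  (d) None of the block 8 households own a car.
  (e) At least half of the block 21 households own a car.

(a) block 3: |A| = 8, |A ∩ B| = 0; needs |A ∩ B| > |A ∖ B| — false.
(b) block 12: |A| = 5, |A ∩ B| = 3; needs |A ∩ B| < |A ∖ B| — false.
(c) block 17: |A| = 6, |A ∩ B| = 2; needs |A ∩ B| = 2 — true.
(d) block 8: |A| = 9, |A ∩ B| = 6; needs A ∩ B = ∅ (|A ∩ B| = 0) — false.
(e) block 21: |A| = 8, |A ∩ B| = 4; needs |A ∩ B| ≥ |A ∖ B| — true.

2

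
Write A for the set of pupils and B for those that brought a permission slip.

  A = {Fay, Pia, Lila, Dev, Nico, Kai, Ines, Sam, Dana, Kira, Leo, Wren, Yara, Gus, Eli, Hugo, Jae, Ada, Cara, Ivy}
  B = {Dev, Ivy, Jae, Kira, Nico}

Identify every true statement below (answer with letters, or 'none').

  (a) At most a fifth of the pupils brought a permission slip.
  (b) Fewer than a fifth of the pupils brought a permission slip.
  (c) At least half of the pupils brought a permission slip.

none

|A| = 20, |A ∩ B| = 5, |A ∖ B| = 15.
(a) |A ∩ B| / |A| ≤ 1/5: fails.
(b) |A ∩ B| / |A| < 1/5: fails.
(c) |A ∩ B| ≥ |A ∖ B|: fails.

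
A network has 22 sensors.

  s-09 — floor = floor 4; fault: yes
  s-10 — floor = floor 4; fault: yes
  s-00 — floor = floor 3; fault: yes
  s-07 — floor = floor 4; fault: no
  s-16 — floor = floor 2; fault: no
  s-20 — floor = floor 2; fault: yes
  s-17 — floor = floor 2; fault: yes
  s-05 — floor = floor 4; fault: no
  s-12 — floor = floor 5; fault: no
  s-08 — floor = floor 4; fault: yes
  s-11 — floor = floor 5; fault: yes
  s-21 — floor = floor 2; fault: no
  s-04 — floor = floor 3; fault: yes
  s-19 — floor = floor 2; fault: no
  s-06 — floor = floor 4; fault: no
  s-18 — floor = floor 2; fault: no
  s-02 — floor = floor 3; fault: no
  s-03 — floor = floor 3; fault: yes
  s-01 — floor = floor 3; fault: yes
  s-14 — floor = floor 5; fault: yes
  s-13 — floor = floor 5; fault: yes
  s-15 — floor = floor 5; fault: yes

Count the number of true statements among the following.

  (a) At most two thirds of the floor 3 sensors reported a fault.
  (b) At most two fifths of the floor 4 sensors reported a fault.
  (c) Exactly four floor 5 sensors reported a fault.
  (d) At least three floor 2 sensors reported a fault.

1

(a) floor 3: |A| = 5, |A ∩ B| = 4; needs |A ∩ B| / |A| ≤ 2/3 — false.
(b) floor 4: |A| = 6, |A ∩ B| = 3; needs |A ∩ B| / |A| ≤ 2/5 — false.
(c) floor 5: |A| = 5, |A ∩ B| = 4; needs |A ∩ B| = 4 — true.
(d) floor 2: |A| = 6, |A ∩ B| = 2; needs |A ∩ B| ≥ 3 — false.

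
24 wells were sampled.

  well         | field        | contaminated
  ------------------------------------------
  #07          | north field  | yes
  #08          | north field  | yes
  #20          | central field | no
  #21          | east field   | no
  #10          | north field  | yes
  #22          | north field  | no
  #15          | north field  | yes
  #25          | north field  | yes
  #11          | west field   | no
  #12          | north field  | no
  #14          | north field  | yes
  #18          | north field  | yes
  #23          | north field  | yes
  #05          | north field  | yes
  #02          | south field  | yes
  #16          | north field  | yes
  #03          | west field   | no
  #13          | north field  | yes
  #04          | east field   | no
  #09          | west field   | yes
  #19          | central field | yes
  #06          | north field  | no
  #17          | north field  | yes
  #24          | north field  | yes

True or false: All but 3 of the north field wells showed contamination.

True

Truth condition: |A ∖ B| = 3.
|A| = 16, |A ∩ B| = 13, |A ∖ B| = 3.
|A ∖ B| = 3, so the statement is true.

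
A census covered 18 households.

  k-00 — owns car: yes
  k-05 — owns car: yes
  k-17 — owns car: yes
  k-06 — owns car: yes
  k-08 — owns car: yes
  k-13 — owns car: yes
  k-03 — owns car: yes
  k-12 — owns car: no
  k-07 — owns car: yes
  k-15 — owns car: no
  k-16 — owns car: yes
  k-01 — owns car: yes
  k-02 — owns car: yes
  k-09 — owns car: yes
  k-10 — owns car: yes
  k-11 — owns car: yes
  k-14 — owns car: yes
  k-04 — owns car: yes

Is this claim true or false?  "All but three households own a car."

False

The determiner here denotes the relation: |A ∖ B| = 3.
|A| = 18, |A ∩ B| = 16, |A ∖ B| = 2.
|A ∖ B| = 2, so the statement is false.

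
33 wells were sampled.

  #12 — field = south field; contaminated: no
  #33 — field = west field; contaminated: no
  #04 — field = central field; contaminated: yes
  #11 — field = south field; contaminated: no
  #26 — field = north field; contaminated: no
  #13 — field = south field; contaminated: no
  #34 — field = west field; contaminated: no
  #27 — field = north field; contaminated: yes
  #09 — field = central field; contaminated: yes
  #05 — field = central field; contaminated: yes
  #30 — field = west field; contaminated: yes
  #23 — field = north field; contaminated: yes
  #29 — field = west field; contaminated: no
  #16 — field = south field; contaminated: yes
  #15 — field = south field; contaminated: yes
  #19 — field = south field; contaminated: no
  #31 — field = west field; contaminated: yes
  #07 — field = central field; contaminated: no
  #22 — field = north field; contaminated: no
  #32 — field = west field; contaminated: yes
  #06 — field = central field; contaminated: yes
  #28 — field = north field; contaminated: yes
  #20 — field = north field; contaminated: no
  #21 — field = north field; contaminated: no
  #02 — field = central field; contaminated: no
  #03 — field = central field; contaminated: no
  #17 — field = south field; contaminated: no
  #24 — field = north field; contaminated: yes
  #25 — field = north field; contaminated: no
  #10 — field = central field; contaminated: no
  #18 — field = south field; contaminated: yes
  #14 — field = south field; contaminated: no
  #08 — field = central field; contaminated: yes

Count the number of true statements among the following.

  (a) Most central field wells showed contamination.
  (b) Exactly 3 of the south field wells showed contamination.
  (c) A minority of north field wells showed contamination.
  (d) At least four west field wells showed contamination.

(a) central field: |A| = 9, |A ∩ B| = 5; needs |A ∩ B| > |A ∖ B| — true.
(b) south field: |A| = 9, |A ∩ B| = 3; needs |A ∩ B| = 3 — true.
(c) north field: |A| = 9, |A ∩ B| = 4; needs |A ∩ B| < |A ∖ B| — true.
(d) west field: |A| = 6, |A ∩ B| = 3; needs |A ∩ B| ≥ 4 — false.

3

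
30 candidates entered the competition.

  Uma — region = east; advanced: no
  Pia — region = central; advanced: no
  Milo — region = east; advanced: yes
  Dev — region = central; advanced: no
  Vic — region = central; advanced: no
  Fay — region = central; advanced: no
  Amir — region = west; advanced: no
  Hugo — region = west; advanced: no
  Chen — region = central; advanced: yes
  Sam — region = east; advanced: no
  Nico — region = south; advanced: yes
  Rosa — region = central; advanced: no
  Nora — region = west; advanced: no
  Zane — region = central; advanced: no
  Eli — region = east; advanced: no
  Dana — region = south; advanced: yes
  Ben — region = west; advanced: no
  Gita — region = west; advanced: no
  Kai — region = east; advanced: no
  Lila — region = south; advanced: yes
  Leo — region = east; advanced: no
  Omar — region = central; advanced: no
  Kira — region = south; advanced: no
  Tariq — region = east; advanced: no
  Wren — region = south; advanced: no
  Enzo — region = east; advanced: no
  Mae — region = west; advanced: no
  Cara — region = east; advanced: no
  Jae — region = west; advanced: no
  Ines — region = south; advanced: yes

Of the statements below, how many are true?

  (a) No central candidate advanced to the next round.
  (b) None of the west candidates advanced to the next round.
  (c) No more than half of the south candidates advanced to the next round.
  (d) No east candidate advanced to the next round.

1

(a) central: |A| = 8, |A ∩ B| = 1; needs A ∩ B = ∅ (|A ∩ B| = 0) — false.
(b) west: |A| = 7, |A ∩ B| = 0; needs A ∩ B = ∅ (|A ∩ B| = 0) — true.
(c) south: |A| = 6, |A ∩ B| = 4; needs |A ∩ B| ≤ |A ∖ B| — false.
(d) east: |A| = 9, |A ∩ B| = 1; needs A ∩ B = ∅ (|A ∩ B| = 0) — false.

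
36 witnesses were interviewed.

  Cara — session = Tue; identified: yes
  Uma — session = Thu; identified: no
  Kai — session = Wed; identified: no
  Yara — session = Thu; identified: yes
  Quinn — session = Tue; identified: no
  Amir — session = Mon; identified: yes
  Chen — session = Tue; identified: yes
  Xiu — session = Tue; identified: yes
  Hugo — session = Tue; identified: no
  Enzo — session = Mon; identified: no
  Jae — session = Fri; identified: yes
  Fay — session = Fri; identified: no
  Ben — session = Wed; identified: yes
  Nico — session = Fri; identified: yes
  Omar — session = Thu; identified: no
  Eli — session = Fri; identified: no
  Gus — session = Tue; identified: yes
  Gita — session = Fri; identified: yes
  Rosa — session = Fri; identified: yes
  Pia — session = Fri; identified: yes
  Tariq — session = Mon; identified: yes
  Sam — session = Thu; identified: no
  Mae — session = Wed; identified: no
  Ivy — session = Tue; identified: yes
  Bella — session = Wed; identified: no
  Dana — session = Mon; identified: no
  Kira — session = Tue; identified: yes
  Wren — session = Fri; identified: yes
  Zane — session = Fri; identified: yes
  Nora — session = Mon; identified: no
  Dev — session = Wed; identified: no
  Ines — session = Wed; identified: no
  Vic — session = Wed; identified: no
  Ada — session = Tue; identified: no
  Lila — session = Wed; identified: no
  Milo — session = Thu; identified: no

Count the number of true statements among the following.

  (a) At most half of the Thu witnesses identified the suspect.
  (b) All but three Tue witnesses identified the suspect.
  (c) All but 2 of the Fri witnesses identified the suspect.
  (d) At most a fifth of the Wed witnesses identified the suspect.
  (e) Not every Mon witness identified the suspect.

5

(a) Thu: |A| = 5, |A ∩ B| = 1; needs |A ∩ B| ≤ |A ∖ B| — true.
(b) Tue: |A| = 9, |A ∩ B| = 6; needs |A ∖ B| = 3 — true.
(c) Fri: |A| = 9, |A ∩ B| = 7; needs |A ∖ B| = 2 — true.
(d) Wed: |A| = 8, |A ∩ B| = 1; needs |A ∩ B| / |A| ≤ 1/5 — true.
(e) Mon: |A| = 5, |A ∩ B| = 2; needs A ⊄ B (|A ∖ B| ≥ 1) — true.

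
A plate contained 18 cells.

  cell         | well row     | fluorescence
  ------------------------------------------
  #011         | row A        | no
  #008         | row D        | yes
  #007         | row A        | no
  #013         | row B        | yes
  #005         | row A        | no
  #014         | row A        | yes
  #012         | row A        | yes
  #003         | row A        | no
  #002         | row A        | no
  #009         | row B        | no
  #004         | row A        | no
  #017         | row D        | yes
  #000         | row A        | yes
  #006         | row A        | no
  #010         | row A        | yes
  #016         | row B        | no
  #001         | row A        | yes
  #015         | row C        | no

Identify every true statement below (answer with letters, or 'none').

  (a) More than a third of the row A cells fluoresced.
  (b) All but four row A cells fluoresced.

(a)

|A| = 12, |A ∩ B| = 5, |A ∖ B| = 7.
(a) |A ∩ B| / |A| > 1/3: holds.
(b) |A ∖ B| = 4: fails.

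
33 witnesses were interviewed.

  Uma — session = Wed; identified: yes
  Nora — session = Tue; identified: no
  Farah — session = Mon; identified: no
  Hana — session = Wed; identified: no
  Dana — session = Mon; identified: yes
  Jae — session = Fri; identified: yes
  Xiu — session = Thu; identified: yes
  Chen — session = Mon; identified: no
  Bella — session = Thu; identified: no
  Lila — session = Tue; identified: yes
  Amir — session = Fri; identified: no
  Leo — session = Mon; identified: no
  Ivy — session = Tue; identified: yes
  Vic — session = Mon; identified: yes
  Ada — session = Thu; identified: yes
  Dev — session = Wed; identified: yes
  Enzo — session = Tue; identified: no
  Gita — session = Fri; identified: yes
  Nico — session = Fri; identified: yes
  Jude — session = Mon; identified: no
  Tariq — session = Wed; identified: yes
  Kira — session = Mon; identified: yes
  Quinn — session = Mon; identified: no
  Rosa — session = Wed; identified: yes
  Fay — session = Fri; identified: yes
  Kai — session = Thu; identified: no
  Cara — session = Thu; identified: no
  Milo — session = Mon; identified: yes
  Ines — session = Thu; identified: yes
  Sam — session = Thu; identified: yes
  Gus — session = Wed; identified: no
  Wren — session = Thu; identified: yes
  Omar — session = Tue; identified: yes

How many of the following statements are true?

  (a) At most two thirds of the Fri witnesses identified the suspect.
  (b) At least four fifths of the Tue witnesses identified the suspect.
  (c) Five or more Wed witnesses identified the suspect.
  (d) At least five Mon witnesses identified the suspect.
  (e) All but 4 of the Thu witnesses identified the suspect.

(a) Fri: |A| = 5, |A ∩ B| = 4; needs |A ∩ B| / |A| ≤ 2/3 — false.
(b) Tue: |A| = 5, |A ∩ B| = 3; needs |A ∩ B| / |A| ≥ 4/5 — false.
(c) Wed: |A| = 6, |A ∩ B| = 4; needs |A ∩ B| ≥ 5 — false.
(d) Mon: |A| = 9, |A ∩ B| = 4; needs |A ∩ B| ≥ 5 — false.
(e) Thu: |A| = 8, |A ∩ B| = 5; needs |A ∖ B| = 4 — false.

0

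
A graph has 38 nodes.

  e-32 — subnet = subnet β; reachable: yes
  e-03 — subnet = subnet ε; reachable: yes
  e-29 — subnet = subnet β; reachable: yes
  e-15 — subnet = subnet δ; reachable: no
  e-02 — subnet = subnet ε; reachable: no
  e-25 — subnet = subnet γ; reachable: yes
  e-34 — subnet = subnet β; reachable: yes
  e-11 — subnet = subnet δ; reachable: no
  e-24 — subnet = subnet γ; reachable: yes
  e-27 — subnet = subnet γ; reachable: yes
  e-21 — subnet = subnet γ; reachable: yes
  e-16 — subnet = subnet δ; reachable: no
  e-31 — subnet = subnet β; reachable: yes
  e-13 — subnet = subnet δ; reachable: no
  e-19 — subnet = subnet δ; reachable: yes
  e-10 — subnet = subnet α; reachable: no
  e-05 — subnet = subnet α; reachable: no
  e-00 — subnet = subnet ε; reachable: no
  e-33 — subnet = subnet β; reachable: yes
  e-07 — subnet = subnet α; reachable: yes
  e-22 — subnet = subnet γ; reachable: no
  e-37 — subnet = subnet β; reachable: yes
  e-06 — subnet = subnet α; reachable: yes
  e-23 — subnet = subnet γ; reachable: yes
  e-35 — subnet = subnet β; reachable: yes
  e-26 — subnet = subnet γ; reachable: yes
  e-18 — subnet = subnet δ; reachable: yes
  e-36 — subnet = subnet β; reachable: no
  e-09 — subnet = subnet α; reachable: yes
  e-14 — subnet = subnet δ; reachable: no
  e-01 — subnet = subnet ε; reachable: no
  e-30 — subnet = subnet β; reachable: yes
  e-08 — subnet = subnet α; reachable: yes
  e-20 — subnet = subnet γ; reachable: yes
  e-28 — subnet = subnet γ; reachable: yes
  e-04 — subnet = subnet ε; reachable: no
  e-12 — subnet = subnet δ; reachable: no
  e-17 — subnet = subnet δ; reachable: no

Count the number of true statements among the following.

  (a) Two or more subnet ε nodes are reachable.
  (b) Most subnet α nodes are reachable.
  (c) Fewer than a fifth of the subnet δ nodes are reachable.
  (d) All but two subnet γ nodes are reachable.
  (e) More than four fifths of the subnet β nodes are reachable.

2

(a) subnet ε: |A| = 5, |A ∩ B| = 1; needs |A ∩ B| ≥ 2 — false.
(b) subnet α: |A| = 6, |A ∩ B| = 4; needs |A ∩ B| > |A ∖ B| — true.
(c) subnet δ: |A| = 9, |A ∩ B| = 2; needs |A ∩ B| / |A| < 1/5 — false.
(d) subnet γ: |A| = 9, |A ∩ B| = 8; needs |A ∖ B| = 2 — false.
(e) subnet β: |A| = 9, |A ∩ B| = 8; needs |A ∩ B| / |A| > 4/5 — true.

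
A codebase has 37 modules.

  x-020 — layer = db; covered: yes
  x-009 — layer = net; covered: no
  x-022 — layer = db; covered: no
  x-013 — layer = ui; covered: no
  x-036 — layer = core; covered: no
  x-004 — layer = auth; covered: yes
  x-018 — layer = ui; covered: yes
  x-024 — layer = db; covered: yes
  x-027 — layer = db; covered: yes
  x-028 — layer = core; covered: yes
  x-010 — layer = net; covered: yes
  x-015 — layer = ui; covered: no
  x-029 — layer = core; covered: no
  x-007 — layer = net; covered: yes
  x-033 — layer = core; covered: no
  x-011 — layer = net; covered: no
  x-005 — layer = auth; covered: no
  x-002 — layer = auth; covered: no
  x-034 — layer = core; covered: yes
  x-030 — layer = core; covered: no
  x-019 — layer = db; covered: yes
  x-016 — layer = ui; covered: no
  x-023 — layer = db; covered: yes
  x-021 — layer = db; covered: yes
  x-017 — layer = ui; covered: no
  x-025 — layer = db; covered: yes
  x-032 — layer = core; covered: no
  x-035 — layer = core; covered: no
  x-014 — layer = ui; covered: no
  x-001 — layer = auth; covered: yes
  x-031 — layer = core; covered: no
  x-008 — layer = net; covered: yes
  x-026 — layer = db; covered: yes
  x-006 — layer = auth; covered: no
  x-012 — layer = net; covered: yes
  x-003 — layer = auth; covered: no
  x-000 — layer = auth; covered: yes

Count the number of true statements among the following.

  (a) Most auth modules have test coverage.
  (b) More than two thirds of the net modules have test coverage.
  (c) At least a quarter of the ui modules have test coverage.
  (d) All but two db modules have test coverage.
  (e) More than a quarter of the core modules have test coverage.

(a) auth: |A| = 7, |A ∩ B| = 3; needs |A ∩ B| > |A ∖ B| — false.
(b) net: |A| = 6, |A ∩ B| = 4; needs |A ∩ B| / |A| > 2/3 — false.
(c) ui: |A| = 6, |A ∩ B| = 1; needs |A ∩ B| / |A| ≥ 1/4 — false.
(d) db: |A| = 9, |A ∩ B| = 8; needs |A ∖ B| = 2 — false.
(e) core: |A| = 9, |A ∩ B| = 2; needs |A ∩ B| / |A| > 1/4 — false.

0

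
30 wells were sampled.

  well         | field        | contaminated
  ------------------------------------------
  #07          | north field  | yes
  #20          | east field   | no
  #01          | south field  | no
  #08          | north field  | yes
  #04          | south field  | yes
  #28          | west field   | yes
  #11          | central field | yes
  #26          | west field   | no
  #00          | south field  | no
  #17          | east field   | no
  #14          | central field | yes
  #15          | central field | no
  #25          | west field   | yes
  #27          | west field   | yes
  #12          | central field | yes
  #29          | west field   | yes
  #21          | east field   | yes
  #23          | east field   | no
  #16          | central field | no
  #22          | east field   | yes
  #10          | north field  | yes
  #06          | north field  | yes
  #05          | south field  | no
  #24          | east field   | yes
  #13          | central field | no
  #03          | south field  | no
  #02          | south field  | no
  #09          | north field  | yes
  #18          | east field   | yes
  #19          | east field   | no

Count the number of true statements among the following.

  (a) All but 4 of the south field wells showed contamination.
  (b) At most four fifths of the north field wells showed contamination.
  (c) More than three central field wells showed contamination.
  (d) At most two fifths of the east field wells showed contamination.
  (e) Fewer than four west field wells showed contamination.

(a) south field: |A| = 6, |A ∩ B| = 1; needs |A ∖ B| = 4 — false.
(b) north field: |A| = 5, |A ∩ B| = 5; needs |A ∩ B| / |A| ≤ 4/5 — false.
(c) central field: |A| = 6, |A ∩ B| = 3; needs |A ∩ B| > 3 — false.
(d) east field: |A| = 8, |A ∩ B| = 4; needs |A ∩ B| / |A| ≤ 2/5 — false.
(e) west field: |A| = 5, |A ∩ B| = 4; needs |A ∩ B| < 4 — false.

0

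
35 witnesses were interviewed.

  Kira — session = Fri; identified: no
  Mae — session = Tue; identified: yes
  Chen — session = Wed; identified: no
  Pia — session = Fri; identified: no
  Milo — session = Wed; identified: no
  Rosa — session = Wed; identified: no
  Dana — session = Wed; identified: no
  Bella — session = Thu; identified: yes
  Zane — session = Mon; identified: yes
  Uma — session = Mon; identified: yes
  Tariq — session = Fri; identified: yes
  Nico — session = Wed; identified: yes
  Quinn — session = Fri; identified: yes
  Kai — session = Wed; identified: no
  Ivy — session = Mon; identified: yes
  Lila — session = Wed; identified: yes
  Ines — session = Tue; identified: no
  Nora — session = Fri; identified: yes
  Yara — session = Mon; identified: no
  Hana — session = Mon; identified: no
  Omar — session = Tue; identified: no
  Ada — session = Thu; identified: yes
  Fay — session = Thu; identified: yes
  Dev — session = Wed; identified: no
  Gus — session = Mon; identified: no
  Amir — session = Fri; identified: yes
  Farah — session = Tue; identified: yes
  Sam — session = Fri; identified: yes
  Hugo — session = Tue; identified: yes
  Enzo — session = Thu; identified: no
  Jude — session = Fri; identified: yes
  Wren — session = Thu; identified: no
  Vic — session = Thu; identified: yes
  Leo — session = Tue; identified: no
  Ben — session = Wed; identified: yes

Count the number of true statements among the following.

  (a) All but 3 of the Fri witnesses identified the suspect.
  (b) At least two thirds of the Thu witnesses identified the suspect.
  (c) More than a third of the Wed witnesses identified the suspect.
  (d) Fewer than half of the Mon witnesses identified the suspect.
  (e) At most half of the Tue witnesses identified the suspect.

(a) Fri: |A| = 8, |A ∩ B| = 6; needs |A ∖ B| = 3 — false.
(b) Thu: |A| = 6, |A ∩ B| = 4; needs |A ∩ B| / |A| ≥ 2/3 — true.
(c) Wed: |A| = 9, |A ∩ B| = 3; needs |A ∩ B| / |A| > 1/3 — false.
(d) Mon: |A| = 6, |A ∩ B| = 3; needs |A ∩ B| < |A ∖ B| — false.
(e) Tue: |A| = 6, |A ∩ B| = 3; needs |A ∩ B| ≤ |A ∖ B| — true.

2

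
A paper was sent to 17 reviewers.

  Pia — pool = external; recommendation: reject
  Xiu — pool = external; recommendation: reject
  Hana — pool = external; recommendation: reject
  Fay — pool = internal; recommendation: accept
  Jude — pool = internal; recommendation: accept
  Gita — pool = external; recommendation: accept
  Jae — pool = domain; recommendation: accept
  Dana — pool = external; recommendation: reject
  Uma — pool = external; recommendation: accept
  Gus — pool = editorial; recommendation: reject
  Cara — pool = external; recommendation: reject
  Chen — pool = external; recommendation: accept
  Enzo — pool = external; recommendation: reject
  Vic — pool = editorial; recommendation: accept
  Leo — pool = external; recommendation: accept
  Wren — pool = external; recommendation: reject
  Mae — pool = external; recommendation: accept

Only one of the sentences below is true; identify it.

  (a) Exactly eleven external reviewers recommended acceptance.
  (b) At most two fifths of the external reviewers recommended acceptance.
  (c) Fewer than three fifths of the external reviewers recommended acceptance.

|A| = 12, |A ∩ B| = 5, |A ∖ B| = 7.
(a) requires |A ∩ B| = 11: false.
(b) requires |A ∩ B| / |A| ≤ 2/5: false.
(c) requires |A ∩ B| / |A| < 3/5: true.

(c)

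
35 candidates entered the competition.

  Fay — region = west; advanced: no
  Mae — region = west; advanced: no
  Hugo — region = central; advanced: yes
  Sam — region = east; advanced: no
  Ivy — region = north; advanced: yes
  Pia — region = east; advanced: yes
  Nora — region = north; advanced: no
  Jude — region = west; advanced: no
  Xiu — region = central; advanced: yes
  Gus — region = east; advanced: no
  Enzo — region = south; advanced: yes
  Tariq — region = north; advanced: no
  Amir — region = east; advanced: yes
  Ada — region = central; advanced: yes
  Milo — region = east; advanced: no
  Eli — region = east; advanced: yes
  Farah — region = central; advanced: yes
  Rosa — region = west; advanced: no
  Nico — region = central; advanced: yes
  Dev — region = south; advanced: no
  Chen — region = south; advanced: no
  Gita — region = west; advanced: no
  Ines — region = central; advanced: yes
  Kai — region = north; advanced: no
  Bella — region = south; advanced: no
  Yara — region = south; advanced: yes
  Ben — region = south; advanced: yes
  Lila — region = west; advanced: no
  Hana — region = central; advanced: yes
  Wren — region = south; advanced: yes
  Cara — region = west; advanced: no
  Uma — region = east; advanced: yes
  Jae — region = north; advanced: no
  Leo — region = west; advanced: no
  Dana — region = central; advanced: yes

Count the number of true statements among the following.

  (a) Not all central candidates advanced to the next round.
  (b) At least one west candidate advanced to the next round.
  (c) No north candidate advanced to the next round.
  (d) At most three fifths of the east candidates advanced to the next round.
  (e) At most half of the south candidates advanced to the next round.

(a) central: |A| = 8, |A ∩ B| = 8; needs A ⊄ B (|A ∖ B| ≥ 1) — false.
(b) west: |A| = 8, |A ∩ B| = 0; needs A ∩ B ≠ ∅ (|A ∩ B| ≥ 1) — false.
(c) north: |A| = 5, |A ∩ B| = 1; needs A ∩ B = ∅ (|A ∩ B| = 0) — false.
(d) east: |A| = 7, |A ∩ B| = 4; needs |A ∩ B| / |A| ≤ 3/5 — true.
(e) south: |A| = 7, |A ∩ B| = 4; needs |A ∩ B| ≤ |A ∖ B| — false.

1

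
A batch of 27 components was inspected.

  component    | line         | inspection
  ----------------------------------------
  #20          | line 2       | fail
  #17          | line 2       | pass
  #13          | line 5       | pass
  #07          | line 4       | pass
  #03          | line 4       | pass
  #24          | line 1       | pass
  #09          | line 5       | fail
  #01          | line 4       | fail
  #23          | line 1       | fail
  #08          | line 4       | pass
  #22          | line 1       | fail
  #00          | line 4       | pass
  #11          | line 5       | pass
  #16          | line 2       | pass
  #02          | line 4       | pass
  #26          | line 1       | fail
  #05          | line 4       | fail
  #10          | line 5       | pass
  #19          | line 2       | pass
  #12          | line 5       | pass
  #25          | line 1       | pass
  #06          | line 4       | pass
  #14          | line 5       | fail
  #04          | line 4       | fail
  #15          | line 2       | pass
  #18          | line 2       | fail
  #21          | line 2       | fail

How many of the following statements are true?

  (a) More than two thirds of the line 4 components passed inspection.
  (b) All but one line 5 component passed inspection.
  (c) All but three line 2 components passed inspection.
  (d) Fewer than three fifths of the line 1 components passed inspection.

(a) line 4: |A| = 9, |A ∩ B| = 6; needs |A ∩ B| / |A| > 2/3 — false.
(b) line 5: |A| = 6, |A ∩ B| = 4; needs |A ∖ B| = 1 — false.
(c) line 2: |A| = 7, |A ∩ B| = 4; needs |A ∖ B| = 3 — true.
(d) line 1: |A| = 5, |A ∩ B| = 2; needs |A ∩ B| / |A| < 3/5 — true.

2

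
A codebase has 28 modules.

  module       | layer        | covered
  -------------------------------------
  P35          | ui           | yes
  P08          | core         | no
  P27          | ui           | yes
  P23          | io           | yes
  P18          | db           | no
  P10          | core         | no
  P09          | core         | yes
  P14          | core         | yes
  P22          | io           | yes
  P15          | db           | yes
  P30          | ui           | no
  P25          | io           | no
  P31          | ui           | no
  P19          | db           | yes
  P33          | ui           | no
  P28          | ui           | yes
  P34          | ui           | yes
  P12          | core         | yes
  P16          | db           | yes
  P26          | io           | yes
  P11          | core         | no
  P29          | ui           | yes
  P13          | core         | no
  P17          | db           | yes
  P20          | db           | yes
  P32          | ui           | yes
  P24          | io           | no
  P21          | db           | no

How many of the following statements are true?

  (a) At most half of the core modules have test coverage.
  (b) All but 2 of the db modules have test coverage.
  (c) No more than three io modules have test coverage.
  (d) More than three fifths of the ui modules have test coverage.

4

(a) core: |A| = 7, |A ∩ B| = 3; needs |A ∩ B| ≤ |A ∖ B| — true.
(b) db: |A| = 7, |A ∩ B| = 5; needs |A ∖ B| = 2 — true.
(c) io: |A| = 5, |A ∩ B| = 3; needs |A ∩ B| ≤ 3 — true.
(d) ui: |A| = 9, |A ∩ B| = 6; needs |A ∩ B| / |A| > 3/5 — true.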